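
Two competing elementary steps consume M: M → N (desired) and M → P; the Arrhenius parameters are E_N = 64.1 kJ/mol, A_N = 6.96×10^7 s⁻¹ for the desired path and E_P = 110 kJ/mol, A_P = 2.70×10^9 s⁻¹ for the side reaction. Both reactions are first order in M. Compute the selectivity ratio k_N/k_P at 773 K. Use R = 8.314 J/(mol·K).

32.6

With equal orders, S_{N/P} = k_N/k_P = (A_N/A_P)·exp[(E_P−E_N)/(RT)].
(E_P−E_N)/(RT) = (110−64.1)×10³/(8.314×773) = 45900/6427 = 7.142.
k_N/k_P = (6.96×10^7/2.70×10^9)·exp(7.142) = 0.02578 × 1264 = 32.6.
Since E_N < E_P, lowering the temperature improves selectivity toward N.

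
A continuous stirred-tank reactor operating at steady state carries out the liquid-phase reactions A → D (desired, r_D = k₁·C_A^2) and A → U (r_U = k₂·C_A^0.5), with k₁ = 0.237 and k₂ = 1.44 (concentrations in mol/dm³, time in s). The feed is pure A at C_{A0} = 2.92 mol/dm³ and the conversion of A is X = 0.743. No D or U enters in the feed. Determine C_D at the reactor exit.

Exit C_A = C_{A0}(1−X) = 2.92×0.257 = 0.7504 mol/dm³.
Rates in a CSTR are evaluated at the outlet concentration: r_D = 0.237×0.7504^2 = 0.1335, r_U = 1.44×0.7504^0.5 = 1.247.
Fraction of consumed A going to D: r_D/(r_D+r_U) = 0.09665.
C_D = 0.09665·C_{A0}·X = 0.09665×2.92×0.743 = 0.210 mol/dm³.

0.210 mol/dm³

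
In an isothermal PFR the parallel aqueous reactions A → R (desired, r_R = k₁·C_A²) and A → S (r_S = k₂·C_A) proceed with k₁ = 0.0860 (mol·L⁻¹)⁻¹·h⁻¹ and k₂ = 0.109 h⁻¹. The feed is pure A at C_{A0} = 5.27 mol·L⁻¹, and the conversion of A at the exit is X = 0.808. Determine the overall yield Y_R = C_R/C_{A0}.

0.555

C_A = C_{A0}(1−X) = 1.012 mol·L⁻¹.
Along a PFR/batch, dC_S/dC_A = −r_S/(r_R+r_S) = −k₂/(k₂+k₁·C_A).
Integrating from C_{A0} to C_A: C_S = (0.109/0.0860)·ln[(0.109+0.0860·5.27)/(0.109+0.0860·1.01)] = 1.267·ln(0.5622/0.1960) = 1.335 mol·L⁻¹.
Then C_R = (C_{A0}−C_A) − C_S = 4.258 − 1.335 = 2.923 mol·L⁻¹.
Y_R = C_R/C_{A0} = 2.923/5.27 = 0.555.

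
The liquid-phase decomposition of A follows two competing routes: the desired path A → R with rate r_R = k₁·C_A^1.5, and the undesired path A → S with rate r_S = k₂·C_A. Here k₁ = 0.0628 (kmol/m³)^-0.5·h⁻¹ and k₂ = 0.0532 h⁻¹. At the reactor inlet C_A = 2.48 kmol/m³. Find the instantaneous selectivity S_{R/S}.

1.86

S_{R/S} = r_R/r_S = (k₁·C_A^1.5)/(k₂·C_A) = (k₁/k₂)·C_A^0.5.
= (0.0628×2.480^1.5) / (0.0532×2.480) = 0.2453/0.1319 = 1.86.
Since the desired path is higher order in A, keeping C_A high (PFR or concentrated feed) favours R.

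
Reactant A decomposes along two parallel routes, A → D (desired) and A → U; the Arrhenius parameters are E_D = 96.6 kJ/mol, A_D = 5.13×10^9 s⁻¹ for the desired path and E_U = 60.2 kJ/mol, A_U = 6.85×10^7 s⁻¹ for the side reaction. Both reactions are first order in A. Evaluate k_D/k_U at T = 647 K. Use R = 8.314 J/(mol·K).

0.0862

With equal orders, S_{D/U} = k_D/k_U = (A_D/A_U)·exp[(E_U−E_D)/(RT)].
(E_U−E_D)/(RT) = (60.2−96.6)×10³/(8.314×647) = -36400/5379 = -6.767.
k_D/k_U = (5.13×10^9/6.85×10^7)·exp(-6.767) = 74.89 × 0.001151 = 0.0862.
Since E_D > E_U, raising the temperature improves selectivity toward D.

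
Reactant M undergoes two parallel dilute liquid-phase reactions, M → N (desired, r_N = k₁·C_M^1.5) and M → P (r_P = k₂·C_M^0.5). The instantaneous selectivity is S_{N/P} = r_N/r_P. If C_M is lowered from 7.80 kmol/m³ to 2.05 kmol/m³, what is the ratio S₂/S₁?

0.263

S_{N/P} = (k₁/k₂)·C_M, so S₂/S₁ = (C_{M,2}/C_{M,1}).
= 2.05/7.80 = 0.263.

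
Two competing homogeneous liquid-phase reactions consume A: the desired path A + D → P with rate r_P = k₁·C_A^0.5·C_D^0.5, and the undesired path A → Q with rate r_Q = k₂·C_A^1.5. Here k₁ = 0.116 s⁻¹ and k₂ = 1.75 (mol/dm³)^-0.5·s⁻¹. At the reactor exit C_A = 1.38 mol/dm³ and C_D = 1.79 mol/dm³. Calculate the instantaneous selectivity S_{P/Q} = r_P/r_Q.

S_{P/Q} = r_P/r_Q = (k₁·C_A^0.5·C_D^0.5)/(k₂·C_A^1.5) = (k₁/k₂)·C_A⁻¹·C_D^0.5.
= (0.116×1.380^0.5×1.790^0.5) / (1.75×1.380^1.5) = 0.1823/2.837 = 0.0643.
The undesired path is higher order in A, so low C_A (CSTR or dilute feed) favours P.

0.0643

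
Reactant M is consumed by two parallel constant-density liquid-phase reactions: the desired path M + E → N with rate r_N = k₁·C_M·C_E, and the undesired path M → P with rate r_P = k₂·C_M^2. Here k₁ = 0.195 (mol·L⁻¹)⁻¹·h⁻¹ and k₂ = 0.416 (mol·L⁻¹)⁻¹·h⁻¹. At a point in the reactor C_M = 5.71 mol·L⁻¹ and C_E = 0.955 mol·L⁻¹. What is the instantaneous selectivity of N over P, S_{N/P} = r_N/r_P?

S_{N/P} = r_N/r_P = (k₁·C_M·C_E)/(k₂·C_M^2) = (k₁/k₂)·C_M⁻¹·C_E.
= (0.195×5.710×0.9550) / (0.416×5.710^2) = 1.063/13.56 = 0.0784.
The undesired path is higher order in M, so low C_M (CSTR or dilute feed) favours N.

0.0784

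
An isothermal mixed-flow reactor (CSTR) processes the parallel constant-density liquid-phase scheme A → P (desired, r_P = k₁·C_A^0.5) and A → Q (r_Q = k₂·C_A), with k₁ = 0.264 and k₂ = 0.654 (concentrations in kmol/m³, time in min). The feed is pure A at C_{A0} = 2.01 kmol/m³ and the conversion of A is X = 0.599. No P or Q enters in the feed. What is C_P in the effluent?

0.373 kmol/m³

Exit C_A = C_{A0}(1−X) = 2.01×0.401 = 0.8060 kmol/m³.
A CSTR operates uniformly at the exit composition, giving r_P = 0.2370 and r_Q = 0.5271 (each k·C_A^n at C_A = 0.8060).
Fraction of consumed A going to P: r_P/(r_P+r_Q) = 0.3102.
C_P = 0.3102·C_{A0}·X = 0.3102×2.01×0.599 = 0.373 kmol/m³.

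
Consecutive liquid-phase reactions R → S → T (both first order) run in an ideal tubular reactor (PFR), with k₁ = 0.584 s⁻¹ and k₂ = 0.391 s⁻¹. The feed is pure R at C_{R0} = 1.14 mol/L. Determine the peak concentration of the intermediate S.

For a first-order series the maximum intermediate yield is C_{S,max}/C_{R0} = (k₁/k₂)^[k₂/(k₂−k₁)].
= (0.584/0.391)^(0.391/(0.391−0.584)) = (1.494)^(-2.026) = 0.4436.
C_{S,max} = 0.4436×1.14 = 0.506 mol/L.

0.506 mol/L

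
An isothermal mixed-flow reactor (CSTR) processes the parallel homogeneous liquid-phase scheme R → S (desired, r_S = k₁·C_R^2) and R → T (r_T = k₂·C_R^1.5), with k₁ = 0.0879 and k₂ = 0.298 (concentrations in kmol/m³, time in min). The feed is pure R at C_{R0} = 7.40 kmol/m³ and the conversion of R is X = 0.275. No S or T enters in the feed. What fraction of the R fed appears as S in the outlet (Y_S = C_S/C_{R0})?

Exit C_R = C_{R0}(1−X) = 7.40×0.725 = 5.365 kmol/m³.
A CSTR operates uniformly at the exit composition, giving r_S = 2.530 and r_T = 3.703 (each k·C_R^n at C_R = 5.365).
Fraction of consumed R going to S: r_S/(r_S+r_T) = 0.4059.
C_S = 0.4059·C_{R0}·X = 0.4059×7.40×0.275 = 0.826 kmol/m³; Y_S = C_S/C_{R0} = 0.112.

0.112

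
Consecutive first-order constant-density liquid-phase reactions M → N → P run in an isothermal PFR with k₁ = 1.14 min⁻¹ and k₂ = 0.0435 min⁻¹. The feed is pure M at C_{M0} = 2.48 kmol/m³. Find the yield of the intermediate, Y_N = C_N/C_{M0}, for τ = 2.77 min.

Solving the coupled first-order balances gives C_N(τ) = [k₁/(k₂−k₁)]·C_{M0}·(e^(−k₁τ) − e^(−k₂τ)).
e^(−k₁τ) = e^(−1.14×2.77) = e^(−3.158) = 0.04252; e^(−k₂τ) = e^(−0.1205) = 0.8865.
C_N = 1.14×2.48/(0.0435−1.14) × (0.04252−0.8865) = (-2.578)×(-0.8440) = 2.176 kmol/m³.
Y_N = C_N/C_{M0} = 2.176/2.48 = 0.877.

0.877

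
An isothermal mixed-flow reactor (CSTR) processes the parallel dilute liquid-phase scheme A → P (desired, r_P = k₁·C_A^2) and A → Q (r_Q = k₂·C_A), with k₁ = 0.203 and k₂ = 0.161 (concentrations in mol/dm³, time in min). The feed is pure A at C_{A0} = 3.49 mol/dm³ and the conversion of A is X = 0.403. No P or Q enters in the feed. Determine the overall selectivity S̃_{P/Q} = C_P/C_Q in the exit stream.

2.63

Exit C_A = C_{A0}(1−X) = 3.49×0.597 = 2.084 mol/dm³.
A CSTR operates uniformly at the exit composition, giving r_P = 0.8812 and r_Q = 0.3354 (each k·C_A^n at C_A = 2.084).
Overall selectivity = C_P/C_Q = r_Pτ/(r_Qτ) = r_P/r_Q = 2.63.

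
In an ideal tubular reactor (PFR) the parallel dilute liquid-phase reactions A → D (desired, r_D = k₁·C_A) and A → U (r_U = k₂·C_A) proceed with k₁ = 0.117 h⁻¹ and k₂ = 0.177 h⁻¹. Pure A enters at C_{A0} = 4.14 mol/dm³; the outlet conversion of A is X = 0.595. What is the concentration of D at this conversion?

C_A = C_{A0}(1−X) = 1.677 mol/dm³.
Both paths are first order in A, so the instantaneous fraction to D is constant: dC_D/d(−C_A) = k₁/(k₁+k₂) = 0.3980.
C_D = 0.3980·(C_{A0}−C_A) = 0.3980×2.463 = 0.980 mol/dm³.

0.980 mol/dm³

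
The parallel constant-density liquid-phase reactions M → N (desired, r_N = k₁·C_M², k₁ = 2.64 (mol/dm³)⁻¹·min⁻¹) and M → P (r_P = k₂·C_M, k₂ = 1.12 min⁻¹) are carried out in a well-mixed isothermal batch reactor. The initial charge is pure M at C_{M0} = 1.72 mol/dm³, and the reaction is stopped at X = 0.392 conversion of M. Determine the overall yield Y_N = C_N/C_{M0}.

0.299

C_M = C_{M0}(1−X) = 1.046 mol/dm³.
Along a PFR/batch, dC_P/dC_M = −r_P/(r_N+r_P) = −k₂/(k₂+k₁·C_M).
Integrating from C_{M0} to C_M: C_P = (1.12/2.64)·ln[(1.12+2.64·1.72)/(1.12+2.64·1.05)] = 0.4242·ln(5.661/3.881) = 0.1602 mol/dm³.
Then C_N = (C_{M0}−C_M) − C_P = 0.6742 − 0.1602 = 0.5141 mol/dm³.
Y_N = C_N/C_{M0} = 0.5141/1.72 = 0.299.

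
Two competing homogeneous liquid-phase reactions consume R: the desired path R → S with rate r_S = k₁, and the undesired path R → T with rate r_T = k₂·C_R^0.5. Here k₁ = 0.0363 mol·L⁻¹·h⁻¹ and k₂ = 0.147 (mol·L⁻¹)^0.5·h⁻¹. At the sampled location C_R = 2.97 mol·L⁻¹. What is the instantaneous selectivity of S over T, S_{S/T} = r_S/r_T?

0.143

S_{S/T} = r_S/r_T = (k₁)/(k₂·C_R^0.5) = (k₁/k₂)·C_R^-0.5.
= (0.0363) / (0.147×2.970^0.5) = 0.03630/0.2533 = 0.143.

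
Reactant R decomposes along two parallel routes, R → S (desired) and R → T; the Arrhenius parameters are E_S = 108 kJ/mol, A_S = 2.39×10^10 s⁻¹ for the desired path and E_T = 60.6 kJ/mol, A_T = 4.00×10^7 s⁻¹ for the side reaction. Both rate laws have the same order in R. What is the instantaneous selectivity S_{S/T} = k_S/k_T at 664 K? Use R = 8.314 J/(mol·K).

0.112

Since both paths have the same order in R, the concentration cancels and S_{S/T} = k_S/k_T = (A_S/A_T)·exp[(E_T−E_S)/(RT)].
(E_T−E_S)/(RT) = (60.6−108)×10³/(8.314×664) = -47400/5520 = -8.586.
k_S/k_T = (2.39×10^10/4.00×10^7)·exp(-8.586) = 597.5 × 1.867×10^-4 = 0.112.
Since E_S > E_T, raising the temperature improves selectivity toward S.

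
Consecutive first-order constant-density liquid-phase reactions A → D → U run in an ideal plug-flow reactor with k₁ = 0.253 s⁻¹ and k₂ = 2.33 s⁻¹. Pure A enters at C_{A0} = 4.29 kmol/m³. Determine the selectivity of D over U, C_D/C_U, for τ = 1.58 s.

0.313

Solving the coupled first-order balances gives C_D(τ) = [k₁/(k₂−k₁)]·C_{A0}·(e^(−k₁τ) − e^(−k₂τ)).
e^(−k₁τ) = e^(−0.253×1.58) = e^(−0.3997) = 0.6705; e^(−k₂τ) = e^(−3.681) = 0.02519.
C_D = 0.253×4.29/(2.33−0.253) × (0.6705−0.02519) = 0.5226×0.6453 = 0.3372 kmol/m³.
C_A = C_{A0}e^(−k₁τ) = 2.876 kmol/m³, so C_U = C_{A0}−C_A−C_D = 1.076 kmol/m³; C_D/C_U = 0.313.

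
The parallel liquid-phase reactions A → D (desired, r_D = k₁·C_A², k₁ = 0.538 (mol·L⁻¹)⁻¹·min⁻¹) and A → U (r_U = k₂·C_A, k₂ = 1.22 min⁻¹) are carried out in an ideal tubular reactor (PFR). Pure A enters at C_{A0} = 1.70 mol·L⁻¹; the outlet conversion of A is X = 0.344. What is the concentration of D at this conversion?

C_A = C_{A0}(1−X) = 1.115 mol·L⁻¹.
Along a PFR/batch, dC_U/dC_A = −r_U/(r_D+r_U) = −k₂/(k₂+k₁·C_A).
Integrating from C_{A0} to C_A: C_U = (1.22/0.538)·ln[(1.22+0.538·1.70)/(1.22+0.538·1.12)] = 2.268·ln(2.135/1.820) = 0.3616 mol·L⁻¹.
Then C_D = (C_{A0}−C_A) − C_U = 0.5848 − 0.3616 = 0.2232 mol·L⁻¹.

0.223 mol·L⁻¹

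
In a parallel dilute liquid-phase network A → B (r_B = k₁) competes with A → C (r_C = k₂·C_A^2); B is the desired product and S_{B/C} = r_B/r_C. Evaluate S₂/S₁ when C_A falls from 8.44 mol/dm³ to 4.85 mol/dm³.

3.03

S_{B/C} = (k₁/k₂)·C_A^-2, so S₂/S₁ = (C_{A,2}/C_{A,1})^-2.
= (4.85/8.44)^(-2) = (0.5746)^(-2) = 3.03.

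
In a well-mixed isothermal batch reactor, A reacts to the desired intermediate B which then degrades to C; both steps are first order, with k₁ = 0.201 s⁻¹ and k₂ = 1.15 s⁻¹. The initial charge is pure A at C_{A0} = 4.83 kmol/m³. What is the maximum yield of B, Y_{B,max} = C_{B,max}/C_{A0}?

0.121

At the optimum, C_{B,max}/C_{A0} = (k₁/k₂)^[k₂/(k₂−k₁)].
= (0.201/1.15)^(1.15/(1.15−0.201)) = (0.1748)^(1.212) = 0.1208.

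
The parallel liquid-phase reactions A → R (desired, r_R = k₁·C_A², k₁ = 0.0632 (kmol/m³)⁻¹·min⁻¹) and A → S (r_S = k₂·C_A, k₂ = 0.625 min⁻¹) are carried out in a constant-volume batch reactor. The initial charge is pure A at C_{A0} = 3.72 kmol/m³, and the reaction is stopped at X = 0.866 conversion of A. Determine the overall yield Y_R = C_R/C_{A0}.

0.148

C_A = C_{A0}(1−X) = 0.4985 kmol/m³.
Along a PFR/batch, dC_S/dC_A = −r_S/(r_R+r_S) = −k₂/(k₂+k₁·C_A).
Integrating from C_{A0} to C_A: C_S = (0.625/0.0632)·ln[(0.625+0.0632·3.72)/(0.625+0.0632·0.498)] = 9.889·ln(0.8601/0.6565) = 2.671 kmol/m³.
Then C_R = (C_{A0}−C_A) − C_S = 3.222 − 2.671 = 0.5502 kmol/m³.
Y_R = C_R/C_{A0} = 0.5502/3.72 = 0.148.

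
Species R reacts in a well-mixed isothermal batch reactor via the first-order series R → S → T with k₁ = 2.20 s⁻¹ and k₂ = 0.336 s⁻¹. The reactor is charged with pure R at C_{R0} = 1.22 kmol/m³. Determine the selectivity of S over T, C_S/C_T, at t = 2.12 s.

1.34

The intermediate concentration in a first-order A→B→C sequence is C_S = k₁C_{R0}(e^(−k₁t) − e^(−k₂t))/(k₂−k₁).
e^(−k₁t) = e^(−2.20×2.12) = e^(−4.664) = 0.009429; e^(−k₂t) = e^(−0.7123) = 0.4905.
C_S = 2.20×1.22/(0.336−2.20) × (0.009429−0.4905) = (-1.440)×(-0.4811) = 0.6927 kmol/m³.
C_R = C_{R0}e^(−k₁t) = 0.01150 kmol/m³, so C_T = C_{R0}−C_R−C_S = 0.5158 kmol/m³; C_S/C_T = 1.34.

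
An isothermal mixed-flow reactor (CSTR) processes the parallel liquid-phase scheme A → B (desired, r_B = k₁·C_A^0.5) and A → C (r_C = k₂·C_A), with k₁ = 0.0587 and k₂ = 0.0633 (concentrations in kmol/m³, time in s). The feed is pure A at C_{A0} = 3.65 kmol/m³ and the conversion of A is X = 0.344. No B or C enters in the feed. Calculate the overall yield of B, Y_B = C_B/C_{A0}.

0.129

Exit C_A = C_{A0}(1−X) = 3.65×0.656 = 2.394 kmol/m³.
Rates in a CSTR are evaluated at the outlet concentration: r_B = 0.0587×2.394^0.5 = 0.09083, r_C = 0.0633×2.394 = 0.1516.
Fraction of consumed A going to B: r_B/(r_B+r_C) = 0.3747.
C_B = 0.3747·C_{A0}·X = 0.3747×3.65×0.344 = 0.471 kmol/m³; Y_B = C_B/C_{A0} = 0.129.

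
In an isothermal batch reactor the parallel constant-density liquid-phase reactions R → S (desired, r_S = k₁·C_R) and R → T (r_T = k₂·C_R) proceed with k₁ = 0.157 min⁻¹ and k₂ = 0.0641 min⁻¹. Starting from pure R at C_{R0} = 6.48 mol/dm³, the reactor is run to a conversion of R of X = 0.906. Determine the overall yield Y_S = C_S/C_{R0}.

C_R = C_{R0}(1−X) = 0.6091 mol/dm³.
Both paths are first order in R, so the instantaneous fraction to S is constant: dC_S/d(−C_R) = k₁/(k₁+k₂) = 0.7101.
C_S = 0.7101·(C_{R0}−C_R) = 0.7101×5.871 = 4.17 mol/dm³.
Y_S = C_S/C_{R0} = 4.169/6.48 = 0.643.

0.643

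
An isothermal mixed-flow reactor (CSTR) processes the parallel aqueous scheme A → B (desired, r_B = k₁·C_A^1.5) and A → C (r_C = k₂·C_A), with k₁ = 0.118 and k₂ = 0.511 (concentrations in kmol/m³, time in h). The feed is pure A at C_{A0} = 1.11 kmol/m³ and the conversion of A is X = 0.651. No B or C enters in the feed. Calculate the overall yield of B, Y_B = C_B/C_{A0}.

Exit C_A = C_{A0}(1−X) = 1.11×0.349 = 0.3874 kmol/m³.
In a CSTR the entire volume is at exit conditions, so r_B = 0.118×0.3874^1.5 = 0.02845 and r_C = 0.511×0.3874 = 0.1980.
Fraction of consumed A going to B: r_B/(r_B+r_C) = 0.1257.
C_B = 0.1257·C_{A0}·X = 0.1257×1.11×0.651 = 0.0908 kmol/m³; Y_B = C_B/C_{A0} = 0.0818.

0.0818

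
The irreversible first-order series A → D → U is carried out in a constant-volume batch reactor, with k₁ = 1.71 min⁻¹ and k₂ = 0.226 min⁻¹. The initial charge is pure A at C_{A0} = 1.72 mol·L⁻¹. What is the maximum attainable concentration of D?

At the optimum, C_{D,max}/C_{A0} = (k₁/k₂)^[k₂/(k₂−k₁)].
= (1.71/0.226)^(0.226/(0.226−1.71)) = (7.566)^(-0.1523) = 0.7348.
C_{D,max} = 0.7348×1.72 = 1.26 mol·L⁻¹.

1.26 mol·L⁻¹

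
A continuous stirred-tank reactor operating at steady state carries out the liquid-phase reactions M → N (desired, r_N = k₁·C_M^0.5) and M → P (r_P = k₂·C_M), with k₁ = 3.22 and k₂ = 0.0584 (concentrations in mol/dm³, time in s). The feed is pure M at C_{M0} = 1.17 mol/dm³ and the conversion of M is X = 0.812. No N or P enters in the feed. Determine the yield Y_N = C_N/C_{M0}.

Exit C_M = C_{M0}(1−X) = 1.17×0.188 = 0.2200 mol/dm³.
In a CSTR the entire volume is at exit conditions, so r_N = 3.22×0.2200^0.5 = 1.510 and r_P = 0.0584×0.2200 = 0.01285.
Fraction of consumed M going to N: r_N/(r_N+r_P) = 0.9916.
C_N = 0.9916·C_{M0}·X = 0.9916×1.17×0.812 = 0.942 mol/dm³; Y_N = C_N/C_{M0} = 0.805.

0.805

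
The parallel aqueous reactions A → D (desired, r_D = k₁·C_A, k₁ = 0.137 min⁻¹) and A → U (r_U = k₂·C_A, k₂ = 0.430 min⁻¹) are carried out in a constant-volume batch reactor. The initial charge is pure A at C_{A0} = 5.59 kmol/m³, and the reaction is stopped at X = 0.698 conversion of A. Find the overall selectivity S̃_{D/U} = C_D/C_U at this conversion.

0.319

C_A = C_{A0}(1−X) = 1.688 kmol/m³.
Both paths are first order in A, so the instantaneous fraction to D is constant: dC_D/d(−C_A) = k₁/(k₁+k₂) = 0.2416.
C_D = 0.2416·(C_{A0}−C_A) = 0.2416×3.902 = 0.943 kmol/m³.
C_U = (C_{A0}−C_A)−C_D = 2.959 kmol/m³; S̃_{D/U} = 0.9428/2.959 = 0.319.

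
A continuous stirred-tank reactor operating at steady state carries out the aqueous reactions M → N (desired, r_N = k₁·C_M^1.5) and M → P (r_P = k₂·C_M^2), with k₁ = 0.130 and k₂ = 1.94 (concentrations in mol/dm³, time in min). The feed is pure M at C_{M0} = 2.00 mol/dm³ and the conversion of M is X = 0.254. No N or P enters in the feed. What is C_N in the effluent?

0.0264 mol/dm³

Exit C_M = C_{M0}(1−X) = 2.00×0.746 = 1.492 mol/dm³.
In a CSTR the entire volume is at exit conditions, so r_N = 0.130×1.492^1.5 = 0.2369 and r_P = 1.94×1.492^2 = 4.319.
Fraction of consumed M going to N: r_N/(r_N+r_P) = 0.05201.
C_N = 0.05201·C_{M0}·X = 0.05201×2.00×0.254 = 0.0264 mol/dm³.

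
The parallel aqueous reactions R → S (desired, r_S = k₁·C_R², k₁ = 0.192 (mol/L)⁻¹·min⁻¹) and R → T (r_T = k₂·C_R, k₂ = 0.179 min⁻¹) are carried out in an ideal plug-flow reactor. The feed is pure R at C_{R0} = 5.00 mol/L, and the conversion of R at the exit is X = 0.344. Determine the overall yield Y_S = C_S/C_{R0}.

C_R = C_{R0}(1−X) = 3.280 mol/L.
Along a PFR/batch, dC_T/dC_R = −r_T/(r_S+r_T) = −k₂/(k₂+k₁·C_R).
Integrating from C_{R0} to C_R: C_T = (0.179/0.192)·ln[(0.179+0.192·5.00)/(0.179+0.192·3.28)] = 0.9323·ln(1.139/0.8088) = 0.3192 mol/L.
Then C_S = (C_{R0}−C_R) − C_T = 1.720 − 0.3192 = 1.401 mol/L.
Y_S = C_S/C_{R0} = 1.401/5.00 = 0.280.

0.280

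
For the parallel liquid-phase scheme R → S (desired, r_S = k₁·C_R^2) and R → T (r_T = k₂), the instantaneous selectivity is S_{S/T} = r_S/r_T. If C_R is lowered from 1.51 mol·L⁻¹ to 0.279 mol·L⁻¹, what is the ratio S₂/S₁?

S_{S/T} = (k₁/k₂)·C_R^2, so S₂/S₁ = (C_{R,2}/C_{R,1})^2.
= (0.279/1.51)^2 = (0.1848)^2 = 0.0341.
Selectivity toward S falls as C_R falls — high-concentration operation is favoured.

0.0341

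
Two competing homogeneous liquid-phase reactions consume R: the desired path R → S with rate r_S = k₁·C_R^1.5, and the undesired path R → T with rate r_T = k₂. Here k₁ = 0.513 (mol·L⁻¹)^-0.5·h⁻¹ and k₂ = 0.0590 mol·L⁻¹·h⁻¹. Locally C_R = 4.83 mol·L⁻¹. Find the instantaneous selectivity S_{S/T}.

S_{S/T} = r_S/r_T = (k₁·C_R^1.5)/(k₂) = (k₁/k₂)·C_R^1.5.
= (0.513×4.830^1.5) / (0.0590) = 5.446/0.05900 = 92.3.
Since the desired path is higher order in R, keeping C_R high (PFR or concentrated feed) favours S.

92.3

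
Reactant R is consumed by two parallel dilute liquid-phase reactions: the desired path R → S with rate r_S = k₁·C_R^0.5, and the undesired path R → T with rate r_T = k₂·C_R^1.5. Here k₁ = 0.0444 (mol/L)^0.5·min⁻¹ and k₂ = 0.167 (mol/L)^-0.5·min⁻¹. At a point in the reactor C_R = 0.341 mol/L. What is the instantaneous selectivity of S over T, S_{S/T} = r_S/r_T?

S_{S/T} = r_S/r_T = (k₁·C_R^0.5)/(k₂·C_R^1.5) = (k₁/k₂)·C_R⁻¹.
= (0.0444×0.3410^0.5) / (0.167×0.3410^1.5) = 0.02593/0.03325 = 0.780.

0.780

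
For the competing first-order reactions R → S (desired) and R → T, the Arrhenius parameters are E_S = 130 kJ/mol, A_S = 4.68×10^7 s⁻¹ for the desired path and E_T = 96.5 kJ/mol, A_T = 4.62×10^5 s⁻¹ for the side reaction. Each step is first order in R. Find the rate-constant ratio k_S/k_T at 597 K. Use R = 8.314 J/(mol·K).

0.119

k_S/k_T = (A_S/A_T)·exp[−(E_S−E_T)/(RT)] = (A_S/A_T)·exp[(E_T−E_S)/(RT)].
(E_T−E_S)/(RT) = (96.5−130)×10³/(8.314×597) = -33500/4963 = -6.749.
k_S/k_T = (4.68×10^7/4.62×10^5)·exp(-6.749) = 101.3 × 0.001172 = 0.119.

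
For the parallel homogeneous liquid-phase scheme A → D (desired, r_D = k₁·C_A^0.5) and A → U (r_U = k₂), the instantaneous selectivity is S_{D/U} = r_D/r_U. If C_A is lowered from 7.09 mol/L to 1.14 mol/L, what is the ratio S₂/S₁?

0.401

S_{D/U} = (k₁/k₂)·C_A^0.5, so S₂/S₁ = (C_{A,2}/C_{A,1})^0.5.
= (1.14/7.09)^0.5 = (0.1608)^0.5 = 0.401.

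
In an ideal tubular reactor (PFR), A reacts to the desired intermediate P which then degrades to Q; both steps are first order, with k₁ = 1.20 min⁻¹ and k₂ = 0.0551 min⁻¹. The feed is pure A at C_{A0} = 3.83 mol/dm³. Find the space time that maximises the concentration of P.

The intermediate peaks when r₁ = r₂, i.e. k₁e^(−k₁τ) = k₂e^(−k₂τ), giving τ_opt = ln(k₂/k₁)/(k₂−k₁).
= ln(0.0551/1.20)/(0.0551−1.20) = ln(0.04592)/-1.145 = -3.081/-1.145 = 2.69 min.

2.69 min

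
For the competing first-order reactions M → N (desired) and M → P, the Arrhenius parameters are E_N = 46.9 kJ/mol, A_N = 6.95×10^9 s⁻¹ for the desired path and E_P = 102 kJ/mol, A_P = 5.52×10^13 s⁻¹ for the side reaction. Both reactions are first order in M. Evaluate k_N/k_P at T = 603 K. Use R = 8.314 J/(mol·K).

7.47

With equal orders, S_{N/P} = k_N/k_P = (A_N/A_P)·exp[(E_P−E_N)/(RT)].
(E_P−E_N)/(RT) = (102−46.9)×10³/(8.314×603) = 55100/5013 = 10.99.
k_N/k_P = (6.95×10^9/5.52×10^13)·exp(10.99) = 1.259×10^-4 × 59318 = 7.47.
Since E_N < E_P, lowering the temperature improves selectivity toward N.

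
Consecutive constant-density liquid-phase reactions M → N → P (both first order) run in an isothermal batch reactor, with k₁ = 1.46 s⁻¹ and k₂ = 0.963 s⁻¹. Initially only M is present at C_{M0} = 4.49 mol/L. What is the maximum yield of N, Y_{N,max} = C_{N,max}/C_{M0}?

At the optimum, C_{N,max}/C_{M0} = (k₁/k₂)^[k₂/(k₂−k₁)].
= (1.46/0.963)^(0.963/(0.963−1.46)) = (1.516)^(-1.938) = 0.4465.

0.446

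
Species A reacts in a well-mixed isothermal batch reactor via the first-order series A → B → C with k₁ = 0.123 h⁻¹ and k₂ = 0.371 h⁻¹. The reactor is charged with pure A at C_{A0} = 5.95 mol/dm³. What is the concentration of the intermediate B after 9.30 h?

0.846 mol/dm³

The intermediate concentration in a first-order A→B→C sequence is C_B = k₁C_{A0}(e^(−k₁t) − e^(−k₂t))/(k₂−k₁).
e^(−k₁t) = e^(−0.123×9.30) = e^(−1.144) = 0.3186; e^(−k₂t) = e^(−3.450) = 0.03174.
C_B = 0.123×5.95/(0.371−0.123) × (0.3186−0.03174) = 2.951×0.2868 = 0.8465 mol/dm³.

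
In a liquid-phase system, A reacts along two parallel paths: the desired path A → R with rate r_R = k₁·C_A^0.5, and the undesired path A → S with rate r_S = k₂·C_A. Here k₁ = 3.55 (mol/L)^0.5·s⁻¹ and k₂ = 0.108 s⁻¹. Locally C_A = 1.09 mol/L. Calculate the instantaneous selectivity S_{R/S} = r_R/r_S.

S_{R/S} = r_R/r_S = (k₁·C_A^0.5)/(k₂·C_A) = (k₁/k₂)·C_A^-0.5.
= (3.55×1.090^0.5) / (0.108×1.090) = 3.706/0.1177 = 31.5.
The undesired path is higher order in A, so low C_A (CSTR or dilute feed) favours R.

31.5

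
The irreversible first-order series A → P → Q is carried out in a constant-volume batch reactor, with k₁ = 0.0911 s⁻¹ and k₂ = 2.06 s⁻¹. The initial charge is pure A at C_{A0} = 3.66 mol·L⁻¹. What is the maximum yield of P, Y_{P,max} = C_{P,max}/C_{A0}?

For a first-order series the maximum intermediate yield is C_{P,max}/C_{A0} = (k₁/k₂)^[k₂/(k₂−k₁)].
= (0.0911/2.06)^(2.06/(2.06−0.0911)) = (0.04422)^(1.046) = 0.03828.

0.0383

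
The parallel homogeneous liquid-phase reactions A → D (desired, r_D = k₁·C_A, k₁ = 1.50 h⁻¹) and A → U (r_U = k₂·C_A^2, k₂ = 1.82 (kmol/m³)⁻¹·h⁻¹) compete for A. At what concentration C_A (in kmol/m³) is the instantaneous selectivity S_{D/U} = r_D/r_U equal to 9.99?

S_{D/U} = (k₁/k₂)·C_A⁻¹ ⇒ C_A = (S·k₂/k₁)^(-1).
= (9.99×1.82/1.50)^(-1) = (12.12)^(-1) = 0.0825 kmol/m³.

0.0825 kmol/m³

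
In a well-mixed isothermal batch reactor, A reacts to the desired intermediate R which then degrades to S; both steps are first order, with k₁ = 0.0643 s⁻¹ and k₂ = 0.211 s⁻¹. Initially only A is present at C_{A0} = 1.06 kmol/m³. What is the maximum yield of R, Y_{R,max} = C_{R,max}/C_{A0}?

0.181

Evaluating C_R at t_opt = ln(k₂/k₁)/(k₂−k₁) gives C_{R,max}/C_{A0} = (k₁/k₂)^[k₂/(k₂−k₁)].
= (0.0643/0.211)^(0.211/(0.211−0.0643)) = (0.3047)^(1.438) = 0.1810.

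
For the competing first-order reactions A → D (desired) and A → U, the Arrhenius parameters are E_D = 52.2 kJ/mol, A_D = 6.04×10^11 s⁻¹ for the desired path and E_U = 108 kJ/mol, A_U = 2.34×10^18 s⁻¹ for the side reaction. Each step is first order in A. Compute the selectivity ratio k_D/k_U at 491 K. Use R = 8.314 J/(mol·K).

Since both paths have the same order in A, the concentration cancels and S_{D/U} = k_D/k_U = (A_D/A_U)·exp[(E_U−E_D)/(RT)].
(E_U−E_D)/(RT) = (108−52.2)×10³/(8.314×491) = 55800/4082 = 13.67.
k_D/k_U = (6.04×10^11/2.34×10^18)·exp(13.67) = 2.581×10^-7 × 8.639×10^5 = 0.223.
Since E_D < E_U, lowering the temperature improves selectivity toward D.

0.223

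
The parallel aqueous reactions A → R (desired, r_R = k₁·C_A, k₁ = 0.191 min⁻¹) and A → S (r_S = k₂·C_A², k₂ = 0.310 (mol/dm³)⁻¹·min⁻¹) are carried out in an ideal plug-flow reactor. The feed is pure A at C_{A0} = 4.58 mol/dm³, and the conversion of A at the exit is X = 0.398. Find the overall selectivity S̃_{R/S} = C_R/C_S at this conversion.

C_A = C_{A0}(1−X) = 2.757 mol/dm³.
Along a PFR/batch, dC_R/dC_A = −r_R/(r_R+r_S) = −k₁/(k₁+k₂·C_A).
Integrating from C_{A0} to C_A: C_R = (0.191/0.310)·ln[(0.191+0.310·4.58)/(0.191+0.310·2.76)] = 0.6161·ln(1.611/1.046) = 0.2662 mol/dm³.
C_S = (C_{A0}−C_A)−C_R = 1.557 mol/dm³; S̃_{R/S} = 0.2662/1.557 = 0.171.

0.171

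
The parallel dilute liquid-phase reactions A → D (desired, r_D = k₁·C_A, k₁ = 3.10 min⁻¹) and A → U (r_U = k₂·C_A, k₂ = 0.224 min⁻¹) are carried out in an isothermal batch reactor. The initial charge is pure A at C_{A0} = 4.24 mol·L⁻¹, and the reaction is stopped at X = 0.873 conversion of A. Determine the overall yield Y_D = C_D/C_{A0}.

0.814

C_A = C_{A0}(1−X) = 0.5385 mol·L⁻¹.
Both paths are first order in A, so the instantaneous fraction to D is constant: dC_D/d(−C_A) = k₁/(k₁+k₂) = 0.9326.
C_D = 0.9326·(C_{A0}−C_A) = 0.9326×3.702 = 3.45 mol·L⁻¹.
Y_D = C_D/C_{A0} = 3.452/4.24 = 0.814.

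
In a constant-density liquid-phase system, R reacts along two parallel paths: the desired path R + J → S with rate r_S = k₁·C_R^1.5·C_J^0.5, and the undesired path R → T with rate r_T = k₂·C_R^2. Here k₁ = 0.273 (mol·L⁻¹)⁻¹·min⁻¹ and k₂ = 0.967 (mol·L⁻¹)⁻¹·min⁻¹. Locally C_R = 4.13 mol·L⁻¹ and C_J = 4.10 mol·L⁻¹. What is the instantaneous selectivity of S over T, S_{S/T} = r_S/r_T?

0.281

S_{S/T} = r_S/r_T = (k₁·C_R^1.5·C_J^0.5)/(k₂·C_R^2) = (k₁/k₂)·C_R^-0.5·C_J^0.5.
= (0.273×4.130^1.5×4.100^0.5) / (0.967×4.130^2) = 4.640/16.49 = 0.281.
The undesired path is higher order in R, so low C_R (CSTR or dilute feed) favours S.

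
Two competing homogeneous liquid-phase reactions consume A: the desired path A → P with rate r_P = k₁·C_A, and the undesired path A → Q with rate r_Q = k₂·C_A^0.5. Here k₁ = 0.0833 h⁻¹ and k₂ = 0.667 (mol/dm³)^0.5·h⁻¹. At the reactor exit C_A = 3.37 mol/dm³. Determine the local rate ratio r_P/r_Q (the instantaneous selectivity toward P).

S_{P/Q} = r_P/r_Q = (k₁·C_A)/(k₂·C_A^0.5) = (k₁/k₂)·C_A^0.5.
= (0.0833×3.370) / (0.667×3.370^0.5) = 0.2807/1.224 = 0.229.
Since the desired path is higher order in A, keeping C_A high (PFR or concentrated feed) favours P.

0.229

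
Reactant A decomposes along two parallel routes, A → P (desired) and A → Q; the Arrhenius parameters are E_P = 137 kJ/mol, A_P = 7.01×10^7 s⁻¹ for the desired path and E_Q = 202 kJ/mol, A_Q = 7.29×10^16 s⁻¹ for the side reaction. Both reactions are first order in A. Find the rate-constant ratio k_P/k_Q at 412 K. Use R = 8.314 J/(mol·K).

Since both paths have the same order in A, the concentration cancels and S_{P/Q} = k_P/k_Q = (A_P/A_Q)·exp[(E_Q−E_P)/(RT)].
(E_Q−E_P)/(RT) = (202−137)×10³/(8.314×412) = 65000/3425 = 18.98.
k_P/k_Q = (7.01×10^7/7.29×10^16)·exp(18.98) = 9.616×10^-10 × 1.743×10^8 = 0.168.
Since E_P < E_Q, lowering the temperature improves selectivity toward P.

0.168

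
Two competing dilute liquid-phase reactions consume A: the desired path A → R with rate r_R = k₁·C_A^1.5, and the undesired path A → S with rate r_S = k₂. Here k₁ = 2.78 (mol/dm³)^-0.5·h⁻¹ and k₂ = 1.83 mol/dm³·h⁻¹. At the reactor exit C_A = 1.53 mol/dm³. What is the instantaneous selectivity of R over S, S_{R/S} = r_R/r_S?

2.87

S_{R/S} = r_R/r_S = (k₁·C_A^1.5)/(k₂) = (k₁/k₂)·C_A^1.5.
= (2.78×1.530^1.5) / (1.83) = 5.261/1.830 = 2.87.
Since the desired path is higher order in A, keeping C_A high (PFR or concentrated feed) favours R.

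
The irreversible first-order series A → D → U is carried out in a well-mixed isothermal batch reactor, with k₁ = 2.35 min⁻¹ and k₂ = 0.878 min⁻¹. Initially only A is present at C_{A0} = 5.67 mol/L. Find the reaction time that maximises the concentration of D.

0.669 min

For first-order series the maximum of C_D occurs at t_opt = ln(k₂/k₁)/(k₂−k₁).
= ln(0.878/2.35)/(0.878−2.35) = ln(0.3736)/-1.472 = -0.9845/-1.472 = 0.669 min.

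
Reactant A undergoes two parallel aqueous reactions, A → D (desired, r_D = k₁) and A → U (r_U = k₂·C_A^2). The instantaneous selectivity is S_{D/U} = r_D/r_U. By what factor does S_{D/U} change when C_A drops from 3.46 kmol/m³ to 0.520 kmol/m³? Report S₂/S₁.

S_{D/U} = (k₁/k₂)·C_A^-2, so S₂/S₁ = (C_{A,2}/C_{A,1})^-2.
= (0.520/3.46)^(-2) = (0.1503)^(-2) = 44.3.

44.3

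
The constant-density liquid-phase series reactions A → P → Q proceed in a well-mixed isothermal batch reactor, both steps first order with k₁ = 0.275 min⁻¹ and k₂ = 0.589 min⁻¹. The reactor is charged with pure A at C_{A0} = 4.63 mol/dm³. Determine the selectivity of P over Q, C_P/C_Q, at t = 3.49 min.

0.567

Solving the coupled first-order balances gives C_P(t) = [k₁/(k₂−k₁)]·C_{A0}·(e^(−k₁t) − e^(−k₂t)).
e^(−k₁t) = e^(−0.275×3.49) = e^(−0.9598) = 0.3830; e^(−k₂t) = e^(−2.056) = 0.1280.
C_P = 0.275×4.63/(0.589−0.275) × (0.3830−0.1280) = 4.055×0.2550 = 1.034 mol/dm³.
C_A = C_{A0}e^(−k₁t) = 1.773 mol/dm³, so C_Q = C_{A0}−C_A−C_P = 1.823 mol/dm³; C_P/C_Q = 0.567.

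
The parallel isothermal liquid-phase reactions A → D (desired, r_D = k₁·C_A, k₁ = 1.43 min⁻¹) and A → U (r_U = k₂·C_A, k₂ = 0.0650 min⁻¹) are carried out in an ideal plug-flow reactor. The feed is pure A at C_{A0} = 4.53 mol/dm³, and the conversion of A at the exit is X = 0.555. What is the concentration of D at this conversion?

2.40 mol/dm³

C_A = C_{A0}(1−X) = 2.016 mol/dm³.
Both paths are first order in A, so the instantaneous fraction to D is constant: dC_D/d(−C_A) = k₁/(k₁+k₂) = 0.9565.
C_D = 0.9565·(C_{A0}−C_A) = 0.9565×2.514 = 2.40 mol/dm³.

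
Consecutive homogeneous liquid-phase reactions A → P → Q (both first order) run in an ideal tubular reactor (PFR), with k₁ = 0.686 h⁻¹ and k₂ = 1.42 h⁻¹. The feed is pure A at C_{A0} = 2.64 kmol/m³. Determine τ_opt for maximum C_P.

Setting dC_P/dτ = 0 gives τ_opt = ln(k₂/k₁)/(k₂−k₁).
= ln(1.42/0.686)/(1.42−0.686) = ln(2.070)/0.7340 = 0.7275/0.7340 = 0.991 h.

0.991 h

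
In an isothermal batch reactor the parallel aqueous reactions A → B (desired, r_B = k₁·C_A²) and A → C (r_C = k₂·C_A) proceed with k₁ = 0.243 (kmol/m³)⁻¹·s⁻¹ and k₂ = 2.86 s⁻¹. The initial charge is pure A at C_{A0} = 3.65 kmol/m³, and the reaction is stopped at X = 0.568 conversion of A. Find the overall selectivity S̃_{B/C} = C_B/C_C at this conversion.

0.220

C_A = C_{A0}(1−X) = 1.577 kmol/m³.
Along a PFR/batch, dC_C/dC_A = −r_C/(r_B+r_C) = −k₂/(k₂+k₁·C_A).
Integrating from C_{A0} to C_A: C_C = (2.86/0.243)·ln[(2.86+0.243·3.65)/(2.86+0.243·1.58)] = 11.77·ln(3.747/3.243) = 1.699 kmol/m³.
Then C_B = (C_{A0}−C_A) − C_C = 2.073 − 1.699 = 0.3738 kmol/m³.
S̃_{B/C} = C_B/C_C = 0.3738/1.699 = 0.220.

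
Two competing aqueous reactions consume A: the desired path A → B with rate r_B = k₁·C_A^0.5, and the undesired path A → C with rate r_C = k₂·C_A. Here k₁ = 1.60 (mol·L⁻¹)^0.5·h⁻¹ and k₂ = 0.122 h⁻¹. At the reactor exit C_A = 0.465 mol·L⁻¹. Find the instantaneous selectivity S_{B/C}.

S_{B/C} = r_B/r_C = (k₁·C_A^0.5)/(k₂·C_A) = (k₁/k₂)·C_A^-0.5.
= (1.60×0.4650^0.5) / (0.122×0.4650) = 1.091/0.05673 = 19.2.

19.2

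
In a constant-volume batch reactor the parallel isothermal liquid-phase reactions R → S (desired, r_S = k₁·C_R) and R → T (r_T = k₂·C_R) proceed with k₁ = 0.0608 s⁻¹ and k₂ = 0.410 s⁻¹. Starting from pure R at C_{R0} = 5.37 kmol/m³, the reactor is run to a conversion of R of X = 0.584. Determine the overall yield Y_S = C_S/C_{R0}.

C_R = C_{R0}(1−X) = 2.234 kmol/m³.
Both paths are first order in R, so the instantaneous fraction to S is constant: dC_S/d(−C_R) = k₁/(k₁+k₂) = 0.1291.
C_S = 0.1291·(C_{R0}−C_R) = 0.1291×3.136 = 0.405 kmol/m³.
Y_S = C_S/C_{R0} = 0.4050/5.37 = 0.0754.

0.0754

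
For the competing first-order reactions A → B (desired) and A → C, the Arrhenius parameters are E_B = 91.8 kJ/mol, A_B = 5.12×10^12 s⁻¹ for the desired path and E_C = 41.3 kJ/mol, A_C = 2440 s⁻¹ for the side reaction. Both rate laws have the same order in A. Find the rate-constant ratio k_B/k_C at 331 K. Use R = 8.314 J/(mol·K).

22.5

Since both paths have the same order in A, the concentration cancels and S_{B/C} = k_B/k_C = (A_B/A_C)·exp[(E_C−E_B)/(RT)].
(E_C−E_B)/(RT) = (41.3−91.8)×10³/(8.314×331) = -50500/2752 = -18.35.
k_B/k_C = (5.12×10^12/2440)·exp(-18.35) = 2.098×10^9 × 1.072×10^-8 = 22.5.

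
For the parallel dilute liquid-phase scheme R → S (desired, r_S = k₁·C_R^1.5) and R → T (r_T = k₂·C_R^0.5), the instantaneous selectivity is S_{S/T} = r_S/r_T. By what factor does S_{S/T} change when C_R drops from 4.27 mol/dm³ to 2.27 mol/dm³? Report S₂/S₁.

0.532

S_{S/T} = (k₁/k₂)·C_R, so S₂/S₁ = (C_{R,2}/C_{R,1}).
= 2.27/4.27 = 0.532.
Selectivity toward S falls as C_R falls — high-concentration operation is favoured.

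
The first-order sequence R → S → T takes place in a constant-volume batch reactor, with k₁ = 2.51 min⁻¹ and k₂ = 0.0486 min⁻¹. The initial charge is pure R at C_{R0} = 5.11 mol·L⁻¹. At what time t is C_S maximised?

Setting dC_S/dt = 0 gives t_opt = ln(k₂/k₁)/(k₂−k₁).
= ln(0.0486/2.51)/(0.0486−2.51) = ln(0.01936)/-2.461 = -3.944/-2.461 = 1.60 min.

1.60 min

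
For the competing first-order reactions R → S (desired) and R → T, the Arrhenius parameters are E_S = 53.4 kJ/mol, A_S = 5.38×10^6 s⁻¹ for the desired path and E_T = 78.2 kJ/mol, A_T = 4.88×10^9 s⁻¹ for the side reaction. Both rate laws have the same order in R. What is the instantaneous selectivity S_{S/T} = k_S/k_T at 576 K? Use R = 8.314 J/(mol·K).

0.196

With equal orders, S_{S/T} = k_S/k_T = (A_S/A_T)·exp[(E_T−E_S)/(RT)].
(E_T−E_S)/(RT) = (78.2−53.4)×10³/(8.314×576) = 24800/4789 = 5.179.
k_S/k_T = (5.38×10^6/4.88×10^9)·exp(5.179) = 0.001102 × 177.4 = 0.196.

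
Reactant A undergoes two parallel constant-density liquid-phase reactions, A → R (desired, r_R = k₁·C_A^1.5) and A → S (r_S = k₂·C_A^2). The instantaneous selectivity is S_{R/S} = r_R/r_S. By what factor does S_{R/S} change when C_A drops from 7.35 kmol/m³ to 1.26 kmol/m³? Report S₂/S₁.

S_{R/S} = (k₁/k₂)·C_A^-0.5, so S₂/S₁ = (C_{A,2}/C_{A,1})^-0.5.
= (1.26/7.35)^(-0.5) = (0.1714)^(-0.5) = 2.42.
Selectivity toward R rises as C_A falls — low-concentration operation is favoured.

2.42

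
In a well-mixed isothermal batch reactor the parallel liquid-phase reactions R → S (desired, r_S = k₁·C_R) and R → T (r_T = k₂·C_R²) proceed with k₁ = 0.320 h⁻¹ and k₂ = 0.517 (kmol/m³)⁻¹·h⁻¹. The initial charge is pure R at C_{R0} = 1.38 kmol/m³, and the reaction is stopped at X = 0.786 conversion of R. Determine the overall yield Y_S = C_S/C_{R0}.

C_R = C_{R0}(1−X) = 0.2953 kmol/m³.
Along a PFR/batch, dC_S/dC_R = −r_S/(r_S+r_T) = −k₁/(k₁+k₂·C_R).
Integrating from C_{R0} to C_R: C_S = (0.320/0.517)·ln[(0.320+0.517·1.38)/(0.320+0.517·0.295)] = 0.6190·ln(1.033/0.4727) = 0.4842 kmol/m³.
Y_S = C_S/C_{R0} = 0.4842/1.38 = 0.351.

0.351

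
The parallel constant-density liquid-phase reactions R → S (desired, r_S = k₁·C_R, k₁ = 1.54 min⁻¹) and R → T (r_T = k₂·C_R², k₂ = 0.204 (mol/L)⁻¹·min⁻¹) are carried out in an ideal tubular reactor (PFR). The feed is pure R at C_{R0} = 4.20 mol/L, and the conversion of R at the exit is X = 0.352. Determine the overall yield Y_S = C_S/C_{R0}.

0.242

C_R = C_{R0}(1−X) = 2.722 mol/L.
Along a PFR/batch, dC_S/dC_R = −r_S/(r_S+r_T) = −k₁/(k₁+k₂·C_R).
Integrating from C_{R0} to C_R: C_S = (1.54/0.204)·ln[(1.54+0.204·4.20)/(1.54+0.204·2.72)] = 7.549·ln(2.397/2.095) = 1.015 mol/L.
Y_S = C_S/C_{R0} = 1.015/4.20 = 0.242.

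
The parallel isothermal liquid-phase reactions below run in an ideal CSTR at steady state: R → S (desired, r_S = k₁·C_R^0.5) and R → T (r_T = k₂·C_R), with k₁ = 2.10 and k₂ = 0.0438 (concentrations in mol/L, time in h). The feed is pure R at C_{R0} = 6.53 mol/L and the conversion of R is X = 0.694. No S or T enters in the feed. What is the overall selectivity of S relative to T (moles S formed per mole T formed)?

Exit C_R = C_{R0}(1−X) = 6.53×0.306 = 1.998 mol/L.
A CSTR operates uniformly at the exit composition, giving r_S = 2.968 and r_T = 0.08752 (each k·C_R^n at C_R = 1.998).
Overall selectivity = C_S/C_T = r_Sτ/(r_Tτ) = r_S/r_T = 33.9.

33.9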